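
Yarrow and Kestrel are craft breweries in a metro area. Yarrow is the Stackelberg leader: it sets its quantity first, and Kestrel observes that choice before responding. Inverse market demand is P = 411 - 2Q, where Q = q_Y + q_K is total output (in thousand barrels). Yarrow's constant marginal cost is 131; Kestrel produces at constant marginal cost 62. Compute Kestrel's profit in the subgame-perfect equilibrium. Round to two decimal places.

7411.53

Solve by backward induction. Given q_Y, the follower Kestrel maximises π_K = (411 - 2q_Y - 2q_K)q_K - 62q_K.
Follower FOC: 349 - 2q_Y - 4q_K = 0, so q_K(q_Y) = (349 - 2q_Y)/4.
The leader anticipates this reaction. Substituting into P = 411 - 2Q gives P = 473/2 - q_Y, so π_Y = (473/2 - q_Y)q_Y - 131q_Y.
Maximising: ∂π_Y/∂q_Y = 211/2 - 2q_Y = 0, giving q_Y = 211/4.
Then q_K = (349 - 2·(211/4))/4 = 487/8.
Price P = 411 - 2·(909/8) = 735/4.
Kestrel's profit: (735/4 - 62)·(487/8) = 7411.5313.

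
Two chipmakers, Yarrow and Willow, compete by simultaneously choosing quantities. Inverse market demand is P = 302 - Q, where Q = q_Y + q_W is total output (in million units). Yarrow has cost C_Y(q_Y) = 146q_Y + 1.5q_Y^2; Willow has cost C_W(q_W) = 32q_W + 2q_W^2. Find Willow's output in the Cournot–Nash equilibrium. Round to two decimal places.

41.17

Yarrow's profit: π_Y = (302 - Q)q_Y - (146q_Y + (3/2)q_Y²). Setting ∂π_Y/∂q_Y = 0: 156 - 5q_Y - (q_W) = 0.
Willow's first-order condition: 270 - 6q_W - (q_Y) = 0.
So q_Y = (156 - q_W)/5 and q_W = (270 - q_Y)/6.
Substituting one into the other gives q_Y = 666/29 and q_W = 1194/29.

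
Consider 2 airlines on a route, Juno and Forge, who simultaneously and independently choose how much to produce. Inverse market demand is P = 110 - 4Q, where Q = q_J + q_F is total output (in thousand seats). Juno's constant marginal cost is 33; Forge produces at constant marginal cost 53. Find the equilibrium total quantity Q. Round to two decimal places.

11.17

Juno's profit: π_J = (110 - 4Q)q_J - (33q_J). Setting ∂π_J/∂q_J = 0: 77 - 8q_J - 4(q_F) = 0.
Forge's profit: π_F = (110 - 4Q)q_F - (53q_F). Setting ∂π_F/∂q_F = 0: 57 - 8q_F - 4(q_J) = 0.
So q_J = (77 - 4q_F)/8 and q_F = (57 - 4q_J)/8.
Solving the pair: q_J = 97/12, q_F = 37/12.
Total output Q = 97/12 + 37/12 = 67/6.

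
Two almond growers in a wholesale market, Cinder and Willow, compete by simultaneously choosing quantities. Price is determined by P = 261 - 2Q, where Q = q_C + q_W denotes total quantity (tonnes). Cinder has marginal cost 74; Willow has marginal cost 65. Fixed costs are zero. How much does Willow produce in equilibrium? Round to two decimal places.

Cinder's profit: π_C = (261 - 2Q)q_C - (74q_C). Setting ∂π_C/∂q_C = 0: 187 - 4q_C - 2(q_W) = 0.
Willow's first-order condition: 196 - 4q_W - 2(q_C) = 0.
Best responses: q_C = (187 - 2q_W)/4, q_W = (196 - 2q_C)/4.
Solving the pair: q_C = 89/3, q_W = 205/6.

34.17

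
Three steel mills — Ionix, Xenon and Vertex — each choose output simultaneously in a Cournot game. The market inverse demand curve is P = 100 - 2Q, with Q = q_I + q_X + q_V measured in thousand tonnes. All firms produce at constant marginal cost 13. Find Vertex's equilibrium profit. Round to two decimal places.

Each firm earns π_i = (100 - 2Q)q_i - 13q_i.
First-order condition (treating rivals' output as given): 87 - 4q_i - 2·Σ_{j≠i} q_j = 0.
By symmetry each firm produces the same amount; substituting Σ_{j≠i} q_j = 2q_i yields q_i = 87/8.
Price P = 100 - 2·(261/8) = 139/4.
Vertex's profit: (139/4 - 13)·(87/8) = 236.5313.

236.53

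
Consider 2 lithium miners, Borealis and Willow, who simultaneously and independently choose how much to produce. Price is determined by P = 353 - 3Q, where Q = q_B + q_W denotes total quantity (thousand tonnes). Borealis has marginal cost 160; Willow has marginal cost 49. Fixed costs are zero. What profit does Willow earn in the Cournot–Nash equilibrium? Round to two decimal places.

6378.70

Borealis's profit: π_B = (353 - 3Q)q_B - (160q_B). Setting ∂π_B/∂q_B = 0: 193 - 6q_B - 3(q_W) = 0.
Willow's first-order condition: 304 - 6q_W - 3(q_B) = 0.
So q_B = (193 - 3q_W)/6 and q_W = (304 - 3q_B)/6.
Substituting one into the other gives q_B = 82/9 and q_W = 415/9.
Price P = 353 - 3·(497/9) = 562/3.
Willow's profit: (562/3 - 49)·(415/9) = 6378.7037.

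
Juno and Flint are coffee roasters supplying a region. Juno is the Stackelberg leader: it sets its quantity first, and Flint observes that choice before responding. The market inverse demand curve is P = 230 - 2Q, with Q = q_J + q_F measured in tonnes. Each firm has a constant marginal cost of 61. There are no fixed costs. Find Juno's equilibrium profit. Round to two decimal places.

1785.06

Solve by backward induction. Given q_J, the follower Flint maximises π_F = (230 - 2q_J - 2q_F)q_F - 61q_F.
Setting the follower's marginal profit to zero, 169 - 2q_J - 4q_F = 0, i.e. q_F = (169 - 2q_J)/4.
Juno substitutes q_F(q_J) into its own profit: π_J = q_J(230 - 2q_J - (169 - 2q_J)/2) - 61q_J = (291/2 - q_J)q_J - 61q_J.
Leader FOC: 169/2 - 2q_J = 0, so q_J = 169/4.
Then q_F = (169 - 2·(169/4))/4 = 169/8.
Price P = 230 - 2·(507/8) = 413/4.
Juno's profit: (413/4 - 61)·(169/4) = 1785.0625.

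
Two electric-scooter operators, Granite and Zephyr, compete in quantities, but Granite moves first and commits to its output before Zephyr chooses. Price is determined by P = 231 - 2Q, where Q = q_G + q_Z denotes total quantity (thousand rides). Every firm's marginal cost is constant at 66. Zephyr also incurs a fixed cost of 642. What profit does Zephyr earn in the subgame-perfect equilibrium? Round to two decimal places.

208.78

Solve by backward induction. Given q_G, the follower Zephyr maximises π_Z = (231 - 2q_G - 2q_Z)q_Z - 66q_Z.
Follower FOC: 165 - 2q_G - 4q_Z = 0, so q_Z(q_G) = (165 - 2q_G)/4.
The leader anticipates this reaction. Substituting into P = 231 - 2Q gives P = 297/2 - q_G, so π_G = (297/2 - q_G)q_G - 66q_G.
Leader FOC: 165/2 - 2q_G = 0, so q_G = 165/4.
Then q_Z = (165 - 2·(165/4))/4 = 165/8.
Price P = 231 - 2·(495/8) = 429/4.
Zephyr's profit: (429/4 - 66)·(165/8) - 642 = 208.7813.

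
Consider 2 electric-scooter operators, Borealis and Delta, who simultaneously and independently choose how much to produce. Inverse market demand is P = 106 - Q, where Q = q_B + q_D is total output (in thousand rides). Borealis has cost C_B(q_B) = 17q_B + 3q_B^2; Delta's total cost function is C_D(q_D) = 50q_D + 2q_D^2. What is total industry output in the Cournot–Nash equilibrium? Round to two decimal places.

17.81

Borealis's profit: π_B = (106 - Q)q_B - (17q_B + 3q_B²). Setting ∂π_B/∂q_B = 0: 89 - 8q_B - (q_D) = 0.
Delta's first-order condition: 56 - 6q_D - (q_B) = 0.
Best responses: q_B = (89 - q_D)/8, q_D = (56 - q_B)/6.
Substituting one into the other gives q_B = 478/47 and q_D = 359/47.
Total output Q = 478/47 + 359/47 = 837/47.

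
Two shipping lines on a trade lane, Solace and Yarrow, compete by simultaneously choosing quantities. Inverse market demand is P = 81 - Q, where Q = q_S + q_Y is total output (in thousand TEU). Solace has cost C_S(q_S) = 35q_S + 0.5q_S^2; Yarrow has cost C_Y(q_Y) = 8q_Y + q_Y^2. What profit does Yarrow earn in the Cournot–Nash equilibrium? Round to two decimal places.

Solace's profit: π_S = (81 - Q)q_S - (35q_S + (1/2)q_S²). Setting ∂π_S/∂q_S = 0: 46 - 3q_S - (q_Y) = 0.
Yarrow's first-order condition: 73 - 4q_Y - (q_S) = 0.
So q_S = (46 - q_Y)/3 and q_Y = (73 - q_S)/4.
Substituting one into the other gives q_S = 111/11 and q_Y = 173/11.
Price P = 81 - 284/11 = 607/11.
Yarrow's profit: (607/11)·(173/11) - 8·(173/11) - (173/11)² = 494.6942.

494.69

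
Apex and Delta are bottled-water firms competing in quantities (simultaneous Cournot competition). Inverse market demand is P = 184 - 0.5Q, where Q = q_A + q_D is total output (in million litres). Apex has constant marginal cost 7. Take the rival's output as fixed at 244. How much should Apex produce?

With the rival's output fixed at 244, Apex's profit is π_A = (184 - (1/2)·244 - (1/2)q_A)q_A - (7q_A) = (62 - (1/2)q_A)q_A - (7q_A).
∂π_A/∂q_A = 55 - q_A = 0, so q_A = 55.

55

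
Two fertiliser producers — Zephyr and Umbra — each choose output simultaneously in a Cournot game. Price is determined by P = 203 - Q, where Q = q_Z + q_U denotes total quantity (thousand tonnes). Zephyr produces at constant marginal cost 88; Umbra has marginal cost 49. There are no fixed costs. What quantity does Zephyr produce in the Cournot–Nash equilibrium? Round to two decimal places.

Zephyr's profit: π_Z = (203 - Q)q_Z - (88q_Z). Setting ∂π_Z/∂q_Z = 0: 115 - 2q_Z - (q_U) = 0.
Umbra's first-order condition: 154 - 2q_U - (q_Z) = 0.
Best responses: q_Z = (115 - q_U)/2, q_U = (154 - q_Z)/2.
Substituting one into the other gives q_Z = 76/3 and q_U = 193/3.

25.33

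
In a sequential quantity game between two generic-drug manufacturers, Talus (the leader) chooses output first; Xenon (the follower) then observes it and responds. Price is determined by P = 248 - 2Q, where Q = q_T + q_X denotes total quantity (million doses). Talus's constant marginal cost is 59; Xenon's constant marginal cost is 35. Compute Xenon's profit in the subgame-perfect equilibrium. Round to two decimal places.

2128.78

The follower Xenon best-responds to any q_T: π_X = (248 - 2Q)q_X - 35q_X.
Follower FOC: 213 - 2q_T - 4q_X = 0, so q_X(q_T) = (213 - 2q_T)/4.
The leader anticipates this reaction. Substituting into P = 248 - 2Q gives P = 283/2 - q_T, so π_T = (283/2 - q_T)q_T - 59q_T.
The leader's first-order condition 165/2 - 2q_T = 0 yields q_T = 165/4.
Then q_X = (213 - 2·(165/4))/4 = 261/8.
Price P = 248 - 2·(591/8) = 401/4.
Xenon's profit: (401/4 - 35)·(261/8) = 2128.7813.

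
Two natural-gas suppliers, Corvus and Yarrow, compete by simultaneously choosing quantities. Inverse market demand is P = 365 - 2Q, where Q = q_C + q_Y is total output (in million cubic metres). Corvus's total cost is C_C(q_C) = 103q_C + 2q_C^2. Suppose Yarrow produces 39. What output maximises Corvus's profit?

With the rival's output fixed at 39, Corvus's profit is π_C = (365 - 2·39 - 2q_C)q_C - (103q_C + 2q_C²) = (287 - 2q_C)q_C - (103q_C + 2q_C²).
∂π_C/∂q_C = 184 - 8q_C = 0, so q_C = 23.

23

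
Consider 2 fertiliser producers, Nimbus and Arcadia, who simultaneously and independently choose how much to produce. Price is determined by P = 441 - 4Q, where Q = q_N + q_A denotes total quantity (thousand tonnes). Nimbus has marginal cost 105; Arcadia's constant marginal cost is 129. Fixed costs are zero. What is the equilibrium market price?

225

Nimbus's profit: π_N = (441 - 4Q)q_N - (105q_N). Setting ∂π_N/∂q_N = 0: 336 - 8q_N - 4(q_A) = 0.
Arcadia's first-order condition: 312 - 8q_A - 4(q_N) = 0.
So q_N = (336 - 4q_A)/8 and q_A = (312 - 4q_N)/8.
Solving the pair: q_N = 30, q_A = 24.
Total output Q = 54, so price P = 441 - 4·54 = 225.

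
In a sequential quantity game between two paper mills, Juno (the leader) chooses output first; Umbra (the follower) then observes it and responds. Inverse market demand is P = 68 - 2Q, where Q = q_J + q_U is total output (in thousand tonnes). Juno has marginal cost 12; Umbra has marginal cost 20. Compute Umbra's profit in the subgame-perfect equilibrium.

The follower Umbra best-responds to any q_J: π_U = (68 - 2Q)q_U - 20q_U.
∂π_U/∂q_U = 48 - 2q_J - 4q_U = 0 gives the reaction function q_U = (48 - 2q_J)/4.
Juno substitutes q_U(q_J) into its own profit: π_J = q_J(68 - 2q_J - (48 - 2q_J)/2) - 12q_J = (44 - q_J)q_J - 12q_J.
The leader's first-order condition 32 - 2q_J = 0 yields q_J = 16.
Then q_U = (48 - 2·16)/4 = 4.
Price P = 68 - 2·20 = 28.
Umbra's profit: (28 - 20)·4 = 32.

32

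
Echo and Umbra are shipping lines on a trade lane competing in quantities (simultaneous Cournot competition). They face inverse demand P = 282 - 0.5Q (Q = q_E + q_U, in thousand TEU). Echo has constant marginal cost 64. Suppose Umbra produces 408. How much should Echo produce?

With the rival's output fixed at 408, Echo's profit is π_E = (282 - (1/2)·408 - (1/2)q_E)q_E - (64q_E) = (78 - (1/2)q_E)q_E - (64q_E).
∂π_E/∂q_E = 14 - q_E = 0, so q_E = 14.

14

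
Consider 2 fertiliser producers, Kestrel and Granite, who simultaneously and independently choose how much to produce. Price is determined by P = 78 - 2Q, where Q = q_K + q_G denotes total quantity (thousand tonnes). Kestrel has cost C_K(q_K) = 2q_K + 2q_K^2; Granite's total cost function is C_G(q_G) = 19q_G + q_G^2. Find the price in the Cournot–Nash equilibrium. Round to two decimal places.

48.09

Kestrel's profit: π_K = (78 - 2Q)q_K - (2q_K + 2q_K²). Setting ∂π_K/∂q_K = 0: 76 - 8q_K - 2(q_G) = 0.
Granite's profit: π_G = (78 - 2Q)q_G - (19q_G + q_G²). Setting ∂π_G/∂q_G = 0: 59 - 6q_G - 2(q_K) = 0.
Best responses: q_K = (76 - 2q_G)/8, q_G = (59 - 2q_K)/6.
Solving the pair: q_K = 169/22, q_G = 80/11.
Total output Q = 329/22, so price P = 78 - 2·(329/22) = 529/11.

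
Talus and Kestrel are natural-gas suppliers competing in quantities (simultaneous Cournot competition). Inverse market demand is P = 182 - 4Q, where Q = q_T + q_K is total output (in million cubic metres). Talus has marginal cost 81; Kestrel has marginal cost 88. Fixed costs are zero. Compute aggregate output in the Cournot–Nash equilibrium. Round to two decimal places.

16.25

Talus's profit: π_T = (182 - 4Q)q_T - (81q_T). Setting ∂π_T/∂q_T = 0: 101 - 8q_T - 4(q_K) = 0.
Kestrel's first-order condition: 94 - 8q_K - 4(q_T) = 0.
Best responses: q_T = (101 - 4q_K)/8, q_K = (94 - 4q_T)/8.
Solving the pair: q_T = 9, q_K = 29/4.
Total output Q = 9 + 29/4 = 65/4.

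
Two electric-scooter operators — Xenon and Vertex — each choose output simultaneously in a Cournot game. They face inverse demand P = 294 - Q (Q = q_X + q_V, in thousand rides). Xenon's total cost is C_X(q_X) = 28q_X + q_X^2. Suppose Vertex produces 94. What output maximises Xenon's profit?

43

With the rival's output fixed at 94, Xenon's profit is π_X = (294 - 94 - q_X)q_X - (28q_X + q_X²) = (200 - q_X)q_X - (28q_X + q_X²).
∂π_X/∂q_X = 172 - 4q_X = 0, so q_X = 43.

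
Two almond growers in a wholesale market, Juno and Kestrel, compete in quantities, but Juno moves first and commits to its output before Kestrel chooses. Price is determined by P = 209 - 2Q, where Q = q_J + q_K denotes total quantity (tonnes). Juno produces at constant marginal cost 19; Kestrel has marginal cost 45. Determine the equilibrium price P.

73

Solve by backward induction. Given q_J, the follower Kestrel maximises π_K = (209 - 2q_J - 2q_K)q_K - 45q_K.
Setting the follower's marginal profit to zero, 164 - 2q_J - 4q_K = 0, i.e. q_K = (164 - 2q_J)/4.
Juno substitutes q_K(q_J) into its own profit: π_J = q_J(209 - 2q_J - (164 - 2q_J)/2) - 19q_J = (127 - q_J)q_J - 19q_J.
Leader FOC: 108 - 2q_J = 0, so q_J = 54.
Then q_K = (164 - 2·54)/4 = 14.
Total output Q = 68, so price P = 209 - 2·68 = 73.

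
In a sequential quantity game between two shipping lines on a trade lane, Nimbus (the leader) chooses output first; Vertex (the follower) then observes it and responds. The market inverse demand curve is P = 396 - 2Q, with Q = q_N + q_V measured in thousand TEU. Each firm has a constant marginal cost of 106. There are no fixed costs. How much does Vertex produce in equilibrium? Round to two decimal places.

36.25

The follower Vertex best-responds to any q_N: π_V = (396 - 2Q)q_V - 106q_V.
Setting the follower's marginal profit to zero, 290 - 2q_N - 4q_V = 0, i.e. q_V = (290 - 2q_N)/4.
The leader anticipates this reaction. Substituting into P = 396 - 2Q gives P = 251 - q_N, so π_N = (251 - q_N)q_N - 106q_N.
Leader FOC: 145 - 2q_N = 0, so q_N = 145/2.
Then q_V = (290 - 2·(145/2))/4 = 145/4.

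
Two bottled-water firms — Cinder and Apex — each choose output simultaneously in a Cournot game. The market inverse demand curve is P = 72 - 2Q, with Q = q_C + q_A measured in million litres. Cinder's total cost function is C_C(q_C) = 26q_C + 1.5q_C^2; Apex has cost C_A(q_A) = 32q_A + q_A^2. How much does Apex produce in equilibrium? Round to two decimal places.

Cinder's profit: π_C = (72 - 2Q)q_C - (26q_C + (3/2)q_C²). Setting ∂π_C/∂q_C = 0: 46 - 7q_C - 2(q_A) = 0.
Apex's first-order condition: 40 - 6q_A - 2(q_C) = 0.
So q_C = (46 - 2q_A)/7 and q_A = (40 - 2q_C)/6.
Substituting one into the other gives q_C = 98/19 and q_A = 94/19.

4.95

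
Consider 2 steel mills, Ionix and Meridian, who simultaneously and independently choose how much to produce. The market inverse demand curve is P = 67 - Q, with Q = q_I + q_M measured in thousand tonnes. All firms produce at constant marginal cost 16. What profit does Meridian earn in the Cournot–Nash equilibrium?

289

A representative firm's profit is π_i = q_i(67 - Q) - 16q_i.
Setting ∂π_i/∂q_i = 0 with rivals' quantities fixed: 51 - 2q_i - q_j = 0.
With identical firms every q_j equals q_i, so q_j = q_i and 51 = 3q_i, giving q_i = 17.
Price P = 67 - 34 = 33.
Meridian's profit: (33 - 16)·17 = 289.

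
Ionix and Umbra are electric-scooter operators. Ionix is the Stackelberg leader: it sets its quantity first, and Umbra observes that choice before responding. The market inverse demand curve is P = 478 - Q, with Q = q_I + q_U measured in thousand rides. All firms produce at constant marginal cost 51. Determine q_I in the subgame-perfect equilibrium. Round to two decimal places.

213.50

The follower Umbra best-responds to any q_I: π_U = (478 - Q)q_U - 51q_U.
Follower FOC: 427 - q_I - 2q_U = 0, so q_U(q_I) = (427 - q_I)/2.
Ionix substitutes q_U(q_I) into its own profit: π_I = q_I(478 - q_I - (427 - q_I)/2) - 51q_I = (529/2 - (1/2)q_I)q_I - 51q_I.
Maximising: ∂π_I/∂q_I = 427/2 - q_I = 0, giving q_I = 427/2.
Then q_U = (427 - 427/2)/2 = 427/4.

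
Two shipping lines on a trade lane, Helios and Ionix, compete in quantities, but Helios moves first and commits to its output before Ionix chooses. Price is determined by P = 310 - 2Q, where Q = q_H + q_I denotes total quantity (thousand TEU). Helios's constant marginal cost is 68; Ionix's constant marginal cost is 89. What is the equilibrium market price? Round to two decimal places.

Solve by backward induction. Given q_H, the follower Ionix maximises π_I = (310 - 2q_H - 2q_I)q_I - 89q_I.
∂π_I/∂q_I = 221 - 2q_H - 4q_I = 0 gives the reaction function q_I = (221 - 2q_H)/4.
The leader anticipates this reaction. Substituting into P = 310 - 2Q gives P = 399/2 - q_H, so π_H = (399/2 - q_H)q_H - 68q_H.
Leader FOC: 263/2 - 2q_H = 0, so q_H = 263/4.
Then q_I = (221 - 2·(263/4))/4 = 179/8.
Total output Q = 705/8, so price P = 310 - 2·(705/8) = 535/4.

133.75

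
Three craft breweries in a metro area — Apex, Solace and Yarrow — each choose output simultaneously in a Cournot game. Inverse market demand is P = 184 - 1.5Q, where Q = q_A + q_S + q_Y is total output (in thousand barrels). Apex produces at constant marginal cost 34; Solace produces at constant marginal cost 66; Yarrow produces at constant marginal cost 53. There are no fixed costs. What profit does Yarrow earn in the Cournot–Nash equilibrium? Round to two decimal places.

Apex's profit: π_A = (184 - 1.5Q)q_A - (34q_A). Setting ∂π_A/∂q_A = 0: 150 - 3q_A - (3/2)(q_S + q_Y) = 0.
Solace's profit: π_S = (184 - 1.5Q)q_S - (66q_S). Setting ∂π_S/∂q_S = 0: 118 - 3q_S - (3/2)(q_A + q_Y) = 0.
Yarrow's profit: π_Y = (184 - 1.5Q)q_Y - (53q_Y). Setting ∂π_Y/∂q_Y = 0: 131 - 3q_Y - (3/2)(q_A + q_S) = 0.
Summing all 3 equations gives 399 − 6Q = 0, hence Q = 133/2.
Back-substituting: q_A = (150 − 399/4)/(3/2) = 67/2, q_S = (118 − 399/4)/(3/2) = 73/6, q_Y = (131 − 399/4)/(3/2) = 125/6.
Price P = 184 - (3/2)·(133/2) = 337/4.
Yarrow's profit: (337/4 - 53)·(125/6) = 651.0417.

651.04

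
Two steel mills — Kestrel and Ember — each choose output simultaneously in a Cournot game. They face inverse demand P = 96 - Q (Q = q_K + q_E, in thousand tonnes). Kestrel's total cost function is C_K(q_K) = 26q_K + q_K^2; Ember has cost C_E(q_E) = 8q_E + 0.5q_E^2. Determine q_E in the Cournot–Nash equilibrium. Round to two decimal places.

25.64

Kestrel's profit: π_K = (96 - Q)q_K - (26q_K + q_K²). Setting ∂π_K/∂q_K = 0: 70 - 4q_K - (q_E) = 0.
Ember's first-order condition: 88 - 3q_E - (q_K) = 0.
So q_K = (70 - q_E)/4 and q_E = (88 - q_K)/3.
Solving the pair: q_K = 122/11, q_E = 282/11.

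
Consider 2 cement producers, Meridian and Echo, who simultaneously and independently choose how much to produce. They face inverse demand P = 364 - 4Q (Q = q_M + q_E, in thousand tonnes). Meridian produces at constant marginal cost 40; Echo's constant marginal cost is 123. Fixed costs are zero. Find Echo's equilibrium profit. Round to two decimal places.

693.44

Meridian's profit: π_M = (364 - 4Q)q_M - (40q_M). Setting ∂π_M/∂q_M = 0: 324 - 8q_M - 4(q_E) = 0.
Echo's profit: π_E = (364 - 4Q)q_E - (123q_E). Setting ∂π_E/∂q_E = 0: 241 - 8q_E - 4(q_M) = 0.
So q_M = (324 - 4q_E)/8 and q_E = (241 - 4q_M)/8.
Substituting one into the other gives q_M = 407/12 and q_E = 79/6.
Price P = 364 - 4·(565/12) = 527/3.
Echo's profit: (527/3 - 123)·(79/6) = 693.4444.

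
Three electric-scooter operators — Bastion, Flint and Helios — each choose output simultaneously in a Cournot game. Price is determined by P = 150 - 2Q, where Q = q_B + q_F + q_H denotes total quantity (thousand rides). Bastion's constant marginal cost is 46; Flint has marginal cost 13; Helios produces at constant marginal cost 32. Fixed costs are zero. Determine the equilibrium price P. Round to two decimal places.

60.25

Bastion's profit: π_B = (150 - 2Q)q_B - (46q_B). Setting ∂π_B/∂q_B = 0: 104 - 4q_B - 2(q_F + q_H) = 0.
Flint's profit: π_F = (150 - 2Q)q_F - (13q_F). Setting ∂π_F/∂q_F = 0: 137 - 4q_F - 2(q_B + q_H) = 0.
Helios's first-order condition: 118 - 4q_H - 2(q_B + q_F) = 0.
Adding the 3 conditions: 359 − 4Q − 4Q = 0, i.e. Q = 359/8.
Back-substituting: q_B = (104 − 359/4)/2 = 57/8, q_F = (137 − 359/4)/2 = 189/8, q_H = (118 − 359/4)/2 = 113/8.
Total output Q = 359/8, so price P = 150 - 2·(359/8) = 241/4.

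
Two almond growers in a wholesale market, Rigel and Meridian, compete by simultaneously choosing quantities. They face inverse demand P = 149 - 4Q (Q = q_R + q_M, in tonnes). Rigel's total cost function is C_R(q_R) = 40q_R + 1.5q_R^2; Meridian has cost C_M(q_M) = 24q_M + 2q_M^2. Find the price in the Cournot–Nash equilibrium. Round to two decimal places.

88.76

Rigel's profit: π_R = (149 - 4Q)q_R - (40q_R + (3/2)q_R²). Setting ∂π_R/∂q_R = 0: 109 - 11q_R - 4(q_M) = 0.
Meridian's first-order condition: 125 - 12q_M - 4(q_R) = 0.
Best responses: q_R = (109 - 4q_M)/11, q_M = (125 - 4q_R)/12.
Solving the pair: q_R = 202/29, q_M = 939/116.
Total output Q = 1747/116, so price P = 149 - 4·(1747/116) = 88.7586.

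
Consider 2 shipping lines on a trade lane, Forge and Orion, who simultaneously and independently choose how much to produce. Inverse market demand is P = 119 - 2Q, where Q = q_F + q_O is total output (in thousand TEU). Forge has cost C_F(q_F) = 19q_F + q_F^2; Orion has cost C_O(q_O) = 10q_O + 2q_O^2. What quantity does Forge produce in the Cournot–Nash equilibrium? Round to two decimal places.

13.23

Forge's profit: π_F = (119 - 2Q)q_F - (19q_F + q_F²). Setting ∂π_F/∂q_F = 0: 100 - 6q_F - 2(q_O) = 0.
Orion's first-order condition: 109 - 8q_O - 2(q_F) = 0.
Rearranging gives the reaction functions q_F = (100 - 2q_O)/6 and q_O = (109 - 2q_F)/8.
Solving the pair: q_F = 291/22, q_O = 227/22.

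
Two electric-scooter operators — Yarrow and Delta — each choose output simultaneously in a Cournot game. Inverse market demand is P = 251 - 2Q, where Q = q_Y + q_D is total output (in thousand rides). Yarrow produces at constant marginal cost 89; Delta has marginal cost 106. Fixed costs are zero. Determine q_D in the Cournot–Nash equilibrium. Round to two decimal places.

Yarrow's profit: π_Y = (251 - 2Q)q_Y - (89q_Y). Setting ∂π_Y/∂q_Y = 0: 162 - 4q_Y - 2(q_D) = 0.
Delta's profit: π_D = (251 - 2Q)q_D - (106q_D). Setting ∂π_D/∂q_D = 0: 145 - 4q_D - 2(q_Y) = 0.
Rearranging gives the reaction functions q_Y = (162 - 2q_D)/4 and q_D = (145 - 2q_Y)/4.
Substituting one into the other gives q_Y = 179/6 and q_D = 64/3.

21.33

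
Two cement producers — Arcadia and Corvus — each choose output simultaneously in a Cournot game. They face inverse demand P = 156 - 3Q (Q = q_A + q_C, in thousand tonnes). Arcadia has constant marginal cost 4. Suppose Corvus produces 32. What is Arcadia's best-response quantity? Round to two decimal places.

9.33

With the rival's output fixed at 32, Arcadia's profit is π_A = (156 - 3·32 - 3q_A)q_A - (4q_A) = (60 - 3q_A)q_A - (4q_A).
∂π_A/∂q_A = 56 - 6q_A = 0, so q_A = 28/3.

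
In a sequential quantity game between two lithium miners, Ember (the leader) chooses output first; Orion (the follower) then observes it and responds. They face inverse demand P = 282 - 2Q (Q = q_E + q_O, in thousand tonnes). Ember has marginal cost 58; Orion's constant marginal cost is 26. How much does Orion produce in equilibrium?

40

The follower Orion best-responds to any q_E: π_O = (282 - 2Q)q_O - 26q_O.
Setting the follower's marginal profit to zero, 256 - 2q_E - 4q_O = 0, i.e. q_O = (256 - 2q_E)/4.
The leader anticipates this reaction. Substituting into P = 282 - 2Q gives P = 154 - q_E, so π_E = (154 - q_E)q_E - 58q_E.
Maximising: ∂π_E/∂q_E = 96 - 2q_E = 0, giving q_E = 48.
Then q_O = (256 - 2·48)/4 = 40.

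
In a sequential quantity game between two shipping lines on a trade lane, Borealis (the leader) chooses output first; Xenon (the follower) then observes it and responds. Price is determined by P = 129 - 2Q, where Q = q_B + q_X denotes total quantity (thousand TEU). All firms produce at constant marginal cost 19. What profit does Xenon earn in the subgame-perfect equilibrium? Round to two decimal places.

Solve by backward induction. Given q_B, the follower Xenon maximises π_X = (129 - 2q_B - 2q_X)q_X - 19q_X.
Setting the follower's marginal profit to zero, 110 - 2q_B - 4q_X = 0, i.e. q_X = (110 - 2q_B)/4.
The leader anticipates this reaction. Substituting into P = 129 - 2Q gives P = 74 - q_B, so π_B = (74 - q_B)q_B - 19q_B.
The leader's first-order condition 55 - 2q_B = 0 yields q_B = 55/2.
Then q_X = (110 - 2·(55/2))/4 = 55/4.
Price P = 129 - 2·(165/4) = 93/2.
Xenon's profit: (93/2 - 19)·(55/4) = 378.1250.

378.13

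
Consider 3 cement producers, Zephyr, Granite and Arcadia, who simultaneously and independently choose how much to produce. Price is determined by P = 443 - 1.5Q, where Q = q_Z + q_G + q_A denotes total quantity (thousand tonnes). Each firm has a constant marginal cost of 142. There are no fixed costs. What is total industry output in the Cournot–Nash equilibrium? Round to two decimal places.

150.50

Each firm earns π_i = (443 - 1.5Q)q_i - 142q_i.
Setting ∂π_i/∂q_i = 0 with rivals' quantities fixed: 301 - 3q_i - (3/2)·Σ_{j≠i} q_j = 0.
With identical firms every q_j equals q_i, so Σ_{j≠i} q_j = 2q_i and 301 = 6q_i, giving q_i = 301/6.
Total output Q = 301/6 + 301/6 + 301/6 = 301/2.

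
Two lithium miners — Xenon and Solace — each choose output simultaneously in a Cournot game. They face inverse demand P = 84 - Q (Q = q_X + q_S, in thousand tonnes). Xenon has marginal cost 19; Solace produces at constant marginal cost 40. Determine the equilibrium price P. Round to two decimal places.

Xenon's profit: π_X = (84 - Q)q_X - (19q_X). Setting ∂π_X/∂q_X = 0: 65 - 2q_X - (q_S) = 0.
Solace's first-order condition: 44 - 2q_S - (q_X) = 0.
Rearranging gives the reaction functions q_X = (65 - q_S)/2 and q_S = (44 - q_X)/2.
Solving the pair: q_X = 86/3, q_S = 23/3.
Total output Q = 109/3, so price P = 84 - 109/3 = 143/3.

47.67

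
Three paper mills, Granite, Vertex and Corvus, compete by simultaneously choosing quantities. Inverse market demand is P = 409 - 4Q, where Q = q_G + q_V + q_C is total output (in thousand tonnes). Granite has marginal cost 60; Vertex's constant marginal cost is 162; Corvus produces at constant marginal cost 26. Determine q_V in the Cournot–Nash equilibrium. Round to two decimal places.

Granite's profit: π_G = (409 - 4Q)q_G - (60q_G). Setting ∂π_G/∂q_G = 0: 349 - 8q_G - 4(q_V + q_C) = 0.
Vertex's first-order condition: 247 - 8q_V - 4(q_G + q_C) = 0.
Corvus's first-order condition: 383 - 8q_C - 4(q_G + q_V) = 0.
Adding the 3 conditions: 979 − 8Q − 8Q = 0, i.e. Q = 979/16.
Back-substituting: q_G = (349 − 979/4)/4 = 417/16, q_V = (247 − 979/4)/4 = 9/16, q_C = (383 − 979/4)/4 = 553/16.

0.56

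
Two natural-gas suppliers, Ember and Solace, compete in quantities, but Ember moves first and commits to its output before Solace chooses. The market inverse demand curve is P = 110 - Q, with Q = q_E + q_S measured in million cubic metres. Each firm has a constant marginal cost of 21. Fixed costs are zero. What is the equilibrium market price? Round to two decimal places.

The follower Solace best-responds to any q_E: π_S = (110 - Q)q_S - 21q_S.
Setting the follower's marginal profit to zero, 89 - q_E - 2q_S = 0, i.e. q_S = (89 - q_E)/2.
Ember substitutes q_S(q_E) into its own profit: π_E = q_E(110 - q_E - (89 - q_E)/2) - 21q_E = (131/2 - (1/2)q_E)q_E - 21q_E.
Leader FOC: 89/2 - q_E = 0, so q_E = 89/2.
Then q_S = (89 - 89/2)/2 = 89/4.
Total output Q = 267/4, so price P = 110 - 267/4 = 173/4.

43.25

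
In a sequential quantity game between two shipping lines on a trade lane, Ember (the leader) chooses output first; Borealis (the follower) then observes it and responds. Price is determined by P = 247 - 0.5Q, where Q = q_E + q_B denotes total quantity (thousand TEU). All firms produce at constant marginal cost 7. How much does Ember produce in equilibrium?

240

The follower Borealis best-responds to any q_E: π_B = (247 - 0.5Q)q_B - 7q_B.
Setting the follower's marginal profit to zero, 240 - (1/2)q_E - q_B = 0, i.e. q_B = (240 - (1/2)q_E).
The leader anticipates this reaction. Substituting into P = 247 - 0.5Q gives P = 127 - (1/4)q_E, so π_E = (127 - (1/4)q_E)q_E - 7q_E.
Leader FOC: 120 - (1/2)q_E = 0, so q_E = 240.
Then q_B = (240 - (1/2)·240) = 120.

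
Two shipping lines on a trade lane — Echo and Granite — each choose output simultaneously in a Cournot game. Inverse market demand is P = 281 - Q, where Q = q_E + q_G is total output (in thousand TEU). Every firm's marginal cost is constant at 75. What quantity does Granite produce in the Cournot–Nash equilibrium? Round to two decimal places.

68.67

A representative firm's profit is π_i = q_i(281 - Q) - 75q_i.
Setting ∂π_i/∂q_i = 0 with rivals' quantities fixed: 206 - 2q_i - q_j = 0.
By symmetry each firm produces the same amount; substituting q_j = q_i yields q_i = 206/3.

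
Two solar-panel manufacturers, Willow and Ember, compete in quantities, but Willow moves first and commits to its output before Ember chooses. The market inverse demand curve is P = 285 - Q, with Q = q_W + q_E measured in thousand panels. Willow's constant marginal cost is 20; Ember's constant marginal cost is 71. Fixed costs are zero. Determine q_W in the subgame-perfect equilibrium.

Solve by backward induction. Given q_W, the follower Ember maximises π_E = (285 - q_W - q_E)q_E - 71q_E.
∂π_E/∂q_E = 214 - q_W - 2q_E = 0 gives the reaction function q_E = (214 - q_W)/2.
Willow substitutes q_E(q_W) into its own profit: π_W = q_W(285 - q_W - (214 - q_W)/2) - 20q_W = (178 - (1/2)q_W)q_W - 20q_W.
Leader FOC: 158 - q_W = 0, so q_W = 158.
Then q_E = (214 - 158)/2 = 28.

158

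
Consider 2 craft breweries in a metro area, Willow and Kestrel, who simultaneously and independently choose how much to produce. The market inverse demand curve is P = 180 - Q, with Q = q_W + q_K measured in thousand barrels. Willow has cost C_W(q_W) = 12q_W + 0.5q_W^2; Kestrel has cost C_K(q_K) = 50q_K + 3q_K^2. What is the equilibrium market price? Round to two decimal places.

117.57

Willow's profit: π_W = (180 - Q)q_W - (12q_W + (1/2)q_W²). Setting ∂π_W/∂q_W = 0: 168 - 3q_W - (q_K) = 0.
Kestrel's profit: π_K = (180 - Q)q_K - (50q_K + 3q_K²). Setting ∂π_K/∂q_K = 0: 130 - 8q_K - (q_W) = 0.
Rearranging gives the reaction functions q_W = (168 - q_K)/3 and q_K = (130 - q_W)/8.
Solving the pair: q_W = 1214/23, q_K = 222/23.
Total output Q = 1436/23, so price P = 180 - 1436/23 = 117.5652.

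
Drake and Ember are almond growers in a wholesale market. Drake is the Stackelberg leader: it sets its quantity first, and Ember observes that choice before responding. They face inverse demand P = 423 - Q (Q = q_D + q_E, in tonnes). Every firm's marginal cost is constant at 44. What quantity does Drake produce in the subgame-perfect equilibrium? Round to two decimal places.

Solve by backward induction. Given q_D, the follower Ember maximises π_E = (423 - q_D - q_E)q_E - 44q_E.
Follower FOC: 379 - q_D - 2q_E = 0, so q_E(q_D) = (379 - q_D)/2.
The leader anticipates this reaction. Substituting into P = 423 - Q gives P = 467/2 - (1/2)q_D, so π_D = (467/2 - (1/2)q_D)q_D - 44q_D.
Leader FOC: 379/2 - q_D = 0, so q_D = 379/2.
Then q_E = (379 - 379/2)/2 = 379/4.

189.50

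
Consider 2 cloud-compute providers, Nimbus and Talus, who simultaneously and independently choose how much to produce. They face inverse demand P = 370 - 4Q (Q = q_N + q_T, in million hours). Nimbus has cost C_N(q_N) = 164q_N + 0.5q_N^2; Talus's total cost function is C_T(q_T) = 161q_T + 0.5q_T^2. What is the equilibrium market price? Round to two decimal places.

Nimbus's profit: π_N = (370 - 4Q)q_N - (164q_N + (1/2)q_N²). Setting ∂π_N/∂q_N = 0: 206 - 9q_N - 4(q_T) = 0.
Talus's first-order condition: 209 - 9q_T - 4(q_N) = 0.
Rearranging gives the reaction functions q_N = (206 - 4q_T)/9 and q_T = (209 - 4q_N)/9.
Substituting one into the other gives q_N = 1018/65 and q_T = 1057/65.
Total output Q = 415/13, so price P = 370 - 4·(415/13) = 242.3077.

242.31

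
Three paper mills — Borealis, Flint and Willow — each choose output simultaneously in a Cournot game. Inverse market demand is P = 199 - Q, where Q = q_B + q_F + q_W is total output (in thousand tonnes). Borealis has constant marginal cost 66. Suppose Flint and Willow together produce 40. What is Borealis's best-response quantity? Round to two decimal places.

With rivals' combined output fixed at 40, Borealis's profit is π_B = (199 - 40 - q_B)q_B - (66q_B) = (159 - q_B)q_B - (66q_B).
∂π_B/∂q_B = 93 - 2q_B = 0, so q_B = 93/2.

46.50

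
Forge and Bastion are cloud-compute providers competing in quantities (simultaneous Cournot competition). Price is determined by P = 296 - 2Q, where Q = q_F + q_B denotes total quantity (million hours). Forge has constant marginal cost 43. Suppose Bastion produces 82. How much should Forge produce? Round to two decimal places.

22.25

With the rival's output fixed at 82, Forge's profit is π_F = (296 - 2·82 - 2q_F)q_F - (43q_F) = (132 - 2q_F)q_F - (43q_F).
∂π_F/∂q_F = 89 - 4q_F = 0, so q_F = 89/4.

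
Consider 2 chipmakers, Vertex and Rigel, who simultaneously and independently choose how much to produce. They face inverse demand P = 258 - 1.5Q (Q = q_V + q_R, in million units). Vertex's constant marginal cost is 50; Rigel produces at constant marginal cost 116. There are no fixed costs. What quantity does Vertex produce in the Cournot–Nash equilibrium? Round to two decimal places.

Vertex's profit: π_V = (258 - 1.5Q)q_V - (50q_V). Setting ∂π_V/∂q_V = 0: 208 - 3q_V - (3/2)(q_R) = 0.
Rigel's first-order condition: 142 - 3q_R - (3/2)(q_V) = 0.
So q_V = (208 - (3/2)q_R)/3 and q_R = (142 - (3/2)q_V)/3.
Solving the pair: q_V = 548/9, q_R = 152/9.

60.89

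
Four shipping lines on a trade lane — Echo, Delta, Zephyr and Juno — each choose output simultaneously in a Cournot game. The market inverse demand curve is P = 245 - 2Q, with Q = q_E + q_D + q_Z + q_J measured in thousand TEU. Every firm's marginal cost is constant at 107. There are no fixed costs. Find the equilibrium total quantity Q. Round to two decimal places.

55.20

Each firm earns π_i = (245 - 2Q)q_i - 107q_i.
First-order condition (treating rivals' output as given): 138 - 4q_i - 2·Σ_{j≠i} q_j = 0.
With identical firms every q_j equals q_i, so Σ_{j≠i} q_j = 3q_i and 138 = 10q_i, giving q_i = 69/5.
Total output Q = 69/5 + 69/5 + 69/5 + 69/5 = 276/5.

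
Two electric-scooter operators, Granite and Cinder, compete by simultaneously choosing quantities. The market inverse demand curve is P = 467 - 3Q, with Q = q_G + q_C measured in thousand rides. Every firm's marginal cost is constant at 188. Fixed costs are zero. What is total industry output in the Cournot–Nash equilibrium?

Each firm earns π_i = (467 - 3Q)q_i - 188q_i.
Setting ∂π_i/∂q_i = 0 with rivals' quantities fixed: 279 - 6q_i - 3q_j = 0.
By symmetry each firm produces the same amount; substituting q_j = q_i yields q_i = 279/9 = 31.
Total output Q = 31 + 31 = 62.

62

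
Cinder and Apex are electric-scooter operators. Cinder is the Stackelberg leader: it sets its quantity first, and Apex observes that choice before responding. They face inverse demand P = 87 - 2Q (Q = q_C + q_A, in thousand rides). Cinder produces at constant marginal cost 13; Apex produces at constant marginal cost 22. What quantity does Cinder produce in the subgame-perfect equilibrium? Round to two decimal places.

Solve by backward induction. Given q_C, the follower Apex maximises π_A = (87 - 2q_C - 2q_A)q_A - 22q_A.
∂π_A/∂q_A = 65 - 2q_C - 4q_A = 0 gives the reaction function q_A = (65 - 2q_C)/4.
Cinder substitutes q_A(q_C) into its own profit: π_C = q_C(87 - 2q_C - (65 - 2q_C)/2) - 13q_C = (109/2 - q_C)q_C - 13q_C.
The leader's first-order condition 83/2 - 2q_C = 0 yields q_C = 83/4.
Then q_A = (65 - 2·(83/4))/4 = 47/8.

20.75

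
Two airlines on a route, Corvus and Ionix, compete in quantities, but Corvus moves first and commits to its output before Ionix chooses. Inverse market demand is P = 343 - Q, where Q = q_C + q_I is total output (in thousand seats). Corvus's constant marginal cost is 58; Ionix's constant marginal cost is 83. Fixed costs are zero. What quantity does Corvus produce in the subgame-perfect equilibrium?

Solve by backward induction. Given q_C, the follower Ionix maximises π_I = (343 - q_C - q_I)q_I - 83q_I.
Follower FOC: 260 - q_C - 2q_I = 0, so q_I(q_C) = (260 - q_C)/2.
The leader anticipates this reaction. Substituting into P = 343 - Q gives P = 213 - (1/2)q_C, so π_C = (213 - (1/2)q_C)q_C - 58q_C.
Maximising: ∂π_C/∂q_C = 155 - q_C = 0, giving q_C = 155.
Then q_I = (260 - 155)/2 = 105/2.

155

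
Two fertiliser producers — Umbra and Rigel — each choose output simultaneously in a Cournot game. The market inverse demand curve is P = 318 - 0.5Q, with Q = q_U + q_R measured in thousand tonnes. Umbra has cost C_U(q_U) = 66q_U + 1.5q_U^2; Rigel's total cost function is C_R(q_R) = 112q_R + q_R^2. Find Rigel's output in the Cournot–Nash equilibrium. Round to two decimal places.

59.40

Umbra's profit: π_U = (318 - 0.5Q)q_U - (66q_U + (3/2)q_U²). Setting ∂π_U/∂q_U = 0: 252 - 4q_U - (1/2)(q_R) = 0.
Rigel's profit: π_R = (318 - 0.5Q)q_R - (112q_R + q_R²). Setting ∂π_R/∂q_R = 0: 206 - 3q_R - (1/2)(q_U) = 0.
So q_U = (252 - (1/2)q_R)/4 and q_R = (206 - (1/2)q_U)/3.
Substituting one into the other gives q_U = 55.5745 and q_R = 59.4043.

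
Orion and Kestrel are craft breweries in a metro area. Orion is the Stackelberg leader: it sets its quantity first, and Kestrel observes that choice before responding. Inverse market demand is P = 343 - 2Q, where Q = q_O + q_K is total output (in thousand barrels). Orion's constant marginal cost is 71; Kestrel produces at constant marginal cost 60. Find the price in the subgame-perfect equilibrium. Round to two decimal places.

Solve by backward induction. Given q_O, the follower Kestrel maximises π_K = (343 - 2q_O - 2q_K)q_K - 60q_K.
∂π_K/∂q_K = 283 - 2q_O - 4q_K = 0 gives the reaction function q_K = (283 - 2q_O)/4.
Orion substitutes q_K(q_O) into its own profit: π_O = q_O(343 - 2q_O - (283 - 2q_O)/2) - 71q_O = (403/2 - q_O)q_O - 71q_O.
Leader FOC: 261/2 - 2q_O = 0, so q_O = 261/4.
Then q_K = (283 - 2·(261/4))/4 = 305/8.
Total output Q = 827/8, so price P = 343 - 2·(827/8) = 545/4.

136.25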